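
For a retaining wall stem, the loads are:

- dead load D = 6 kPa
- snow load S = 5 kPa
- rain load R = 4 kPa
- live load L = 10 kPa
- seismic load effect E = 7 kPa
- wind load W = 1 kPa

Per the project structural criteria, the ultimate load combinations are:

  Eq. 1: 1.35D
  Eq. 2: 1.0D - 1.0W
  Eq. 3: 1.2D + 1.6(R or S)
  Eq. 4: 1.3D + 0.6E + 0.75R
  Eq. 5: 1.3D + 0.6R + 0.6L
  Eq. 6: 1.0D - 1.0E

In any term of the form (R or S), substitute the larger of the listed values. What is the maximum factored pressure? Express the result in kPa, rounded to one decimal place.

(R or S) → S = 5 kPa.
Eq. 1: 1.35(6) = 8.1
Eq. 2: 1.0(6) - 1.0(1) = 5.0
Eq. 3: 1.2(6) + 1.6(5) = 15.2
Eq. 4: 1.3(6) + 0.6(7) + 0.75(4) = 15.0
Eq. 5: 1.3(6) + 0.6(4) + 0.6(10) = 16.2
Eq. 6: 1.0(6) - 1.0(7) = -1.0
The controlling combination is 5, giving 16.2 kPa.

16.2 kPa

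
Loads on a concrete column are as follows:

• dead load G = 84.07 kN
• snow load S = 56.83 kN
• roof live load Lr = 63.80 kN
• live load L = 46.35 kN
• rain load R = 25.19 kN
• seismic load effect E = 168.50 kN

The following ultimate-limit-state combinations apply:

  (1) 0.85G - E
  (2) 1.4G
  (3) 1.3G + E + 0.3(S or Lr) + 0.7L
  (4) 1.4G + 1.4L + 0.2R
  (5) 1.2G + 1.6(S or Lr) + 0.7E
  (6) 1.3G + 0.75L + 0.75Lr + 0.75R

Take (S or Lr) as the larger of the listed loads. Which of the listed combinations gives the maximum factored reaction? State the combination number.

(S or Lr) → Lr = 63.80 kN.
(1) 0.85(84.07) - 1.0(168.50) = 71.46 - 168.50 = -97.04
(2) 1.4(84.07) = 117.70
(3) 1.3(84.07) + 1.0(168.50) + 0.3(63.80) + 0.7(46.35) = 109.29 + 168.50 + 19.14 + 32.45 = 329.38
(4) 1.4(84.07) + 1.4(46.35) + 0.2(25.19) = 117.70 + 64.89 + 5.04 = 187.63
(5) 1.2(84.07) + 1.6(63.80) + 0.7(168.50) = 100.88 + 102.08 + 117.95 = 320.91
(6) 1.3(84.07) + 0.75(46.35) + 0.75(63.80) + 0.75(25.19) = 210.80
The largest value is 329.38 kN from combination 3.

Combination 3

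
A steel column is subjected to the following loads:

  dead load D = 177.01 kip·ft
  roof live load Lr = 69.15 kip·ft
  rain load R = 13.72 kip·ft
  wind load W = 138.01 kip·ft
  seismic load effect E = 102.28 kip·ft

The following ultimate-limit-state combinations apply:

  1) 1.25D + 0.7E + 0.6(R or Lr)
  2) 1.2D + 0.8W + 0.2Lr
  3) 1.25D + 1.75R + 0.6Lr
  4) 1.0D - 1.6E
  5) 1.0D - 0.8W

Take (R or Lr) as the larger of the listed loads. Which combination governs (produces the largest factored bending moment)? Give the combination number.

(R or Lr) → Lr = 69.15 kip·ft.
1) 1.25(177.01) + 0.7(102.28) + 0.6(69.15) = 221.26 + 71.60 + 41.49 = 334.35
2) 1.2(177.01) + 0.8(138.01) + 0.2(69.15) = 212.41 + 110.41 + 13.83 = 336.65
3) 1.25(177.01) + 1.75(13.72) + 0.6(69.15) = 221.26 + 24.01 + 41.49 = 286.76
4) 1.0(177.01) - 1.6(102.28) = 177.01 - 163.65 = 13.36
5) 1.0(177.01) - 0.8(138.01) = 177.01 - 110.41 = 66.60
The largest value is 336.65 kip·ft from combination 2.

Combination 2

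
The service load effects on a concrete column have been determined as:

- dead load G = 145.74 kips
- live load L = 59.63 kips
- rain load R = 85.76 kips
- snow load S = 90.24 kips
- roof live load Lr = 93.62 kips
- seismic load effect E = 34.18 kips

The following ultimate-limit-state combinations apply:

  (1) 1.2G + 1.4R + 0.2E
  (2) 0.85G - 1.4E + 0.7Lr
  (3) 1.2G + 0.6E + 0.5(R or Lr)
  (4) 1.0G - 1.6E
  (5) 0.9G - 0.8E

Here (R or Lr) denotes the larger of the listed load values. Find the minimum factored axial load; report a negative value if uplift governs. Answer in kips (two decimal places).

91.05 kips

(R or Lr) → Lr = 93.62 kips.
(1) 1.2(145.74) + 1.4(85.76) + 0.2(34.18) = 174.89 + 120.06 + 6.84 = 301.79
(2) 0.85(145.74) - 1.4(34.18) + 0.7(93.62) = 123.88 - 47.85 + 65.53 = 141.56
(3) 1.2(145.74) + 0.6(34.18) + 0.5(93.62) = 174.89 + 20.51 + 46.81 = 242.21
(4) 1.0(145.74) - 1.6(34.18) = 145.74 - 54.69 = 91.05
(5) 0.9(145.74) - 0.8(34.18) = 103.82
Combination 4 gives the minimum: 91.05 kips.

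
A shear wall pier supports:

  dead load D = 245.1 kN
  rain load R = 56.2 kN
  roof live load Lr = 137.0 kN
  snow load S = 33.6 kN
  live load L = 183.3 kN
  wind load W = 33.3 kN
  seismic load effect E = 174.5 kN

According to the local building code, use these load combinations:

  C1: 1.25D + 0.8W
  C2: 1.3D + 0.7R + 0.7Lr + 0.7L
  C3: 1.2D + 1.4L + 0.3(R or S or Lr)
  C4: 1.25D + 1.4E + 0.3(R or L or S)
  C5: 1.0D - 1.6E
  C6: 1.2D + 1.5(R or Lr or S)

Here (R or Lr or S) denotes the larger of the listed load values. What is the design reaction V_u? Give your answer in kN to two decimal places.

(R or S or Lr) → Lr = 137.0 kN; (R or L or S) → L = 183.3 kN; (R or Lr or S) → Lr = 137.0 kN.
C1: 1.25(245.1) + 0.8(33.3) = 306.38 + 26.64 = 333.02
C2: 1.3(245.1) + 0.7(56.2) + 0.7(137.0) + 0.7(183.3) = 318.63 + 39.34 + 95.90 + 128.31 = 582.18
C3: 1.2(245.1) + 1.4(183.3) + 0.3(137.0) = 294.12 + 256.62 + 41.10 = 591.84
C4: 1.25(245.1) + 1.4(174.5) + 0.3(183.3) = 306.38 + 244.30 + 54.99 = 605.67
C5: 1.0(245.1) - 1.6(174.5) = 245.10 - 279.20 = -34.10
C6: 1.2(245.1) + 1.5(137.0) = 294.12 + 205.50 = 499.62
The controlling combination is 4, giving 605.67 kN.

605.67 kN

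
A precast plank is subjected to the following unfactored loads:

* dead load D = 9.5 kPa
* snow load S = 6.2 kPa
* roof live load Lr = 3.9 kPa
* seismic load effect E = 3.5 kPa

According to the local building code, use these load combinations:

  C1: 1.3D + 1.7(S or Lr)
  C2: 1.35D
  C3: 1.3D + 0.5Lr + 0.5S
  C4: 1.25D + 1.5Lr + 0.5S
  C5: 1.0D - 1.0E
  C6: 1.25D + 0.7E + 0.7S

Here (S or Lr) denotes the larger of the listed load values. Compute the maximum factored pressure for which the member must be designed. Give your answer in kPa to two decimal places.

(S or Lr) → S = 6.2 kPa.
C1: 1.3(9.5) + 1.7(6.2) = 22.89
C2: 1.35(9.5) = 12.83
C3: 1.3(9.5) + 0.5(3.9) + 0.5(6.2) = 17.40
C4: 1.25(9.5) + 1.5(3.9) + 0.5(6.2) = 20.83
C5: 1.0(9.5) - 1.0(3.5) = 6.00
C6: 1.25(9.5) + 0.7(3.5) + 0.7(6.2) = 18.67
Combination 1 governs: p_u = 22.89 kPa.

22.89 kPa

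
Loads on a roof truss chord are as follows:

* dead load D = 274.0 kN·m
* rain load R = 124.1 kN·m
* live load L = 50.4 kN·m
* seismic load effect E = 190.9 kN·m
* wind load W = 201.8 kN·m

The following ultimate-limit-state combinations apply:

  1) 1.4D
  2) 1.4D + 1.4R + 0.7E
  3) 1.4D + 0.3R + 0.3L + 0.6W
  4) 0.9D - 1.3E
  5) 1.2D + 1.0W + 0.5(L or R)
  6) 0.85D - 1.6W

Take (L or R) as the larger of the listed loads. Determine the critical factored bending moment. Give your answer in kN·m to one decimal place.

(L or R) → R = 124.1 kN·m.
1) 1.4(274.0) = 383.6
2) 1.4(274.0) + 1.4(124.1) + 0.7(190.9) = 691.0
3) 1.4(274.0) + 0.3(124.1) + 0.3(50.4) + 0.6(201.8) = 383.6 + 37.2 + 15.1 + 121.1 = 557.0
4) 0.9(274.0) - 1.3(190.9) = 246.6 - 248.2 = -1.6
5) 1.2(274.0) + 1.0(201.8) + 0.5(124.1) = 328.8 + 201.8 + 62.1 = 592.7
6) 0.85(274.0) - 1.6(201.8) = 232.9 - 322.9 = -90.0
Maximum is from combination 2.

691.0 kN·m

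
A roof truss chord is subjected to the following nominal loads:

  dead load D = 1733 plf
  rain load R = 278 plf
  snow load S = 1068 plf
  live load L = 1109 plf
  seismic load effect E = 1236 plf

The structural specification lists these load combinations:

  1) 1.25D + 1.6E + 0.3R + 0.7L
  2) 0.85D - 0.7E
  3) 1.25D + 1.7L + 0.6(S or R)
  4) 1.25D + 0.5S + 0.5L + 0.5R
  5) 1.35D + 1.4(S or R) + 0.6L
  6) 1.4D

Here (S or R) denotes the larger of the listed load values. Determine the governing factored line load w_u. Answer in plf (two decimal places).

5003.55 plf

(S or R) → S = 1068 plf.
1) 1.25(1733) + 1.6(1236) + 0.3(278) + 0.7(1109) = 2166.25 + 1977.60 + 83.40 + 776.30 = 5003.55
2) 0.85(1733) - 0.7(1236) = 1473.05 - 865.20 = 607.85
3) 1.25(1733) + 1.7(1109) + 0.6(1068) = 2166.25 + 1885.30 + 640.80 = 4692.35
4) 1.25(1733) + 0.5(1068) + 0.5(1109) + 0.5(278) = 2166.25 + 534.00 + 554.50 + 139.00 = 3393.75
5) 1.35(1733) + 1.4(1068) + 0.6(1109) = 2339.55 + 1495.20 + 665.40 = 4500.15
6) 1.4(1733) = 2426.20
Maximum is from combination 1.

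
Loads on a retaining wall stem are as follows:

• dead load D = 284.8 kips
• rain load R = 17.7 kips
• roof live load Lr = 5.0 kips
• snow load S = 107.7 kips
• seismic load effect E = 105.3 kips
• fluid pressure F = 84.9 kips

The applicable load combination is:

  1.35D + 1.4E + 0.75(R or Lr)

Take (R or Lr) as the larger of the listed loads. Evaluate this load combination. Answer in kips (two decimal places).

(R or Lr) → R = 17.7 kips.
1.35(284.8) + 1.4(105.3) + 0.75(17.7) = 384.48 + 147.42 + 13.28 = 545.18
P_u = 545.18 kips.

545.18 kips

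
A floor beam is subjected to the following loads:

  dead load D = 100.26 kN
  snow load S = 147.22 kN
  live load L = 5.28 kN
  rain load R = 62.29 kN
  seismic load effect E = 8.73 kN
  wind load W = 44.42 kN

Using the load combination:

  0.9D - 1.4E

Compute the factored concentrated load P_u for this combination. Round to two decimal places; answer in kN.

78.01 kN

0.9(100.26) - 1.4(8.73) = 90.23 - 12.22 = 78.01
P_u = 78.01 kN.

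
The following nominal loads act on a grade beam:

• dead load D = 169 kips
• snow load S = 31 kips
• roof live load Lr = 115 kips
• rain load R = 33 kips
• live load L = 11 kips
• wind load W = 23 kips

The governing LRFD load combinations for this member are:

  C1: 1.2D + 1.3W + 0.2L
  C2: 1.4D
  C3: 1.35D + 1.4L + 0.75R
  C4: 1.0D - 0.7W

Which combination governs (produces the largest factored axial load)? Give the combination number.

Combination 3

C1: 1.2(169) + 1.3(23) + 0.2(11) = 202.80 + 29.90 + 2.20 = 234.90
C2: 1.4(169) = 236.60
C3: 1.35(169) + 1.4(11) + 0.75(33) = 228.15 + 15.40 + 24.75 = 268.30
C4: 1.0(169) - 0.7(23) = 169.00 - 16.10 = 152.90
The largest value is 268.30 kips from combination 3.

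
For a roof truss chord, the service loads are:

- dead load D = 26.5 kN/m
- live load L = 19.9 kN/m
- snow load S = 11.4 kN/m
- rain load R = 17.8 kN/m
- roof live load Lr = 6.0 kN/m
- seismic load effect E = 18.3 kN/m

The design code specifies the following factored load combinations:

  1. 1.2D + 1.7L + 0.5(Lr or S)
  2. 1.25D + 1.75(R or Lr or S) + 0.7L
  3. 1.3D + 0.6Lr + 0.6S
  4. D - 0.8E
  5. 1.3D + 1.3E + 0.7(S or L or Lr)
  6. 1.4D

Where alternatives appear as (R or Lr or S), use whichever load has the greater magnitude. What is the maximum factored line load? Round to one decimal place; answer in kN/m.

78.2 kN/m

(Lr or S) → S = 11.4 kN/m; (R or Lr or S) → R = 17.8 kN/m; (S or L or Lr) → L = 19.9 kN/m.
1. 1.2(26.5) + 1.7(19.9) + 0.5(11.4) = 31.8 + 33.8 + 5.7 = 71.3
2. 1.25(26.5) + 1.75(17.8) + 0.7(19.9) = 33.1 + 31.2 + 13.9 = 78.2
3. 1.3(26.5) + 0.6(6.0) + 0.6(11.4) = 34.5 + 3.6 + 6.8 = 44.9
4. 1.0(26.5) - 0.8(18.3) = 26.5 - 14.6 = 11.9
5. 1.3(26.5) + 1.3(18.3) + 0.7(19.9) = 34.5 + 23.8 + 13.9 = 72.2
6. 1.4(26.5) = 37.1
Combination 2 governs: w_u = 78.2 kN/m.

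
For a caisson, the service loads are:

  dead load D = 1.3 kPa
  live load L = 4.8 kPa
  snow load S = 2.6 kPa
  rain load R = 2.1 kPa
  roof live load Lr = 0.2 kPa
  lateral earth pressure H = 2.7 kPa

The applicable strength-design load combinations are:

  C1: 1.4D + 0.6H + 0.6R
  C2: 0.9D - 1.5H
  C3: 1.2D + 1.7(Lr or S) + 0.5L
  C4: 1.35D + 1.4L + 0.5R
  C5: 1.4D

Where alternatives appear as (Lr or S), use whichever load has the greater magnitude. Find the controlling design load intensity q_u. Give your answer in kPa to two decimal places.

(Lr or S) → S = 2.6 kPa.
C1: 1.4(1.3) + 0.6(2.7) + 0.6(2.1) = 1.82 + 1.62 + 1.26 = 4.70
C2: 0.9(1.3) - 1.5(2.7) = 1.17 - 4.05 = -2.88
C3: 1.2(1.3) + 1.7(2.6) + 0.5(4.8) = 1.56 + 4.42 + 2.40 = 8.38
C4: 1.35(1.3) + 1.4(4.8) + 0.5(2.1) = 1.76 + 6.72 + 1.05 = 9.53
C5: 1.4(1.3) = 1.82
Maximum is from combination 4.

9.53 kPa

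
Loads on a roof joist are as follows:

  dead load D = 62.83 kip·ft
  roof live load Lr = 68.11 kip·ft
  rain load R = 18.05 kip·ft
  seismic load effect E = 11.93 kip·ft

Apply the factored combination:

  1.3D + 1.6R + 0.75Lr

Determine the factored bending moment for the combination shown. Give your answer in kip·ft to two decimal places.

161.64 kip·ft

1.3(62.83) + 1.6(18.05) + 0.75(68.11) = 81.68 + 28.88 + 51.08 = 161.64
M_u = 161.64 kip·ft.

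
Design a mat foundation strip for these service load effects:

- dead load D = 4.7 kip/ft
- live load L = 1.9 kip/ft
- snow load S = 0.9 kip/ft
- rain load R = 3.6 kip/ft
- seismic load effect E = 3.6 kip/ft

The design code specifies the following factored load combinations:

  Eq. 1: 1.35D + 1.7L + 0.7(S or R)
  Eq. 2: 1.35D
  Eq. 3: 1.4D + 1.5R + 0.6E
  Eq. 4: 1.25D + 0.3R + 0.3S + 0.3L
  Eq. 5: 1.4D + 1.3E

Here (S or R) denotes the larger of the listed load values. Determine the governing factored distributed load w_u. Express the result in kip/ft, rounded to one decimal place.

14.1 kip/ft

(S or R) → R = 3.6 kip/ft.
Eq. 1: 1.35(4.7) + 1.7(1.9) + 0.7(3.6) = 12.1
Eq. 2: 1.35(4.7) = 6.3
Eq. 3: 1.4(4.7) + 1.5(3.6) + 0.6(3.6) = 14.1
Eq. 4: 1.25(4.7) + 0.3(3.6) + 0.3(0.9) + 0.3(1.9) = 7.8
Eq. 5: 1.4(4.7) + 1.3(3.6) = 11.3
Maximum is from combination 3.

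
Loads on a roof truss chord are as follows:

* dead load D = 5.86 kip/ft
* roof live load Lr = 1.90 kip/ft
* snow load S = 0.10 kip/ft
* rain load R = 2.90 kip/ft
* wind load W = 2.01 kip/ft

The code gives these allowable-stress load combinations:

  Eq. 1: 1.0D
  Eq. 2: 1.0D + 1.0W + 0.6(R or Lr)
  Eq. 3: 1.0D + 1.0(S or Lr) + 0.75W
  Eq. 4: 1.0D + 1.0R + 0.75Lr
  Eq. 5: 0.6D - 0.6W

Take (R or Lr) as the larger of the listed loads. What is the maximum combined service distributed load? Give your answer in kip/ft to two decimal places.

(R or Lr) → R = 2.90 kip/ft; (S or Lr) → Lr = 1.90 kip/ft.
Eq. 1: 1.0(5.86) = 5.86
Eq. 2: 1.0(5.86) + 1.0(2.01) + 0.6(2.90) = 5.86 + 2.01 + 1.74 = 9.61
Eq. 3: 1.0(5.86) + 1.0(1.90) + 0.75(2.01) = 5.86 + 1.90 + 1.51 = 9.27
Eq. 4: 1.0(5.86) + 1.0(2.90) + 0.75(1.90) = 5.86 + 2.90 + 1.43 = 10.19
Eq. 5: 0.6(5.86) - 0.6(2.01) = 3.52 - 1.21 = 2.31
Maximum is from combination 4.

10.19 kip/ft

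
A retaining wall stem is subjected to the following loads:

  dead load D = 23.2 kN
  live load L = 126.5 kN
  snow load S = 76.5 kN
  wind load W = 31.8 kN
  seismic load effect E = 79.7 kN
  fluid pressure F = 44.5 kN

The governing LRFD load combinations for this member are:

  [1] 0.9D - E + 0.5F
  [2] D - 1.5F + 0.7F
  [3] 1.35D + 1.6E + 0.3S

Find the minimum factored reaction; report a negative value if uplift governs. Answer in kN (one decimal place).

-36.6 kN

[1] 0.9(23.2) - 1.0(79.7) + 0.5(44.5) = -36.6
[2] 1.0(23.2) - 1.5(44.5) + 0.7(44.5) = 23.2 - 66.8 + 31.2 = -12.4
[3] 1.35(23.2) + 1.6(79.7) + 0.3(76.5) = 31.3 + 127.5 + 23.0 = 181.8
Combination 1 gives the minimum: -36.6 kN.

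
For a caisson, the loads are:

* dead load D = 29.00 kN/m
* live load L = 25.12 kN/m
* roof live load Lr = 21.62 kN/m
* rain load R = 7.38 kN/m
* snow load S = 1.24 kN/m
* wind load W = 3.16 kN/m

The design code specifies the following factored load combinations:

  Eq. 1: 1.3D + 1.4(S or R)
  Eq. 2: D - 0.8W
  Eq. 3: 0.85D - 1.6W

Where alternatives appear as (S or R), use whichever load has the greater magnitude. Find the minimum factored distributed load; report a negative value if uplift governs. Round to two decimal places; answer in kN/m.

(S or R) → R = 7.38 kN/m.
Eq. 1: 1.3(29.00) + 1.4(7.38) = 37.70 + 10.33 = 48.03
Eq. 2: 1.0(29.00) - 0.8(3.16) = 29.00 - 2.53 = 26.47
Eq. 3: 0.85(29.00) - 1.6(3.16) = 24.65 - 5.06 = 19.59
Combination 3 gives the minimum: 19.59 kN/m.

19.59 kN/m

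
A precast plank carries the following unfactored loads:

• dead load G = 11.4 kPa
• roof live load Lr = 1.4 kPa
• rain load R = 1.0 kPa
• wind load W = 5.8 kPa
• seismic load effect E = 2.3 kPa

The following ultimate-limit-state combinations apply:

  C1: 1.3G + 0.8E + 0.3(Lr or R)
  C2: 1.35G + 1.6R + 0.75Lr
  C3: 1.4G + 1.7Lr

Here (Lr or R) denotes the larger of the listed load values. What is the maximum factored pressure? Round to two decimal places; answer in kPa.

18.34 kPa

(Lr or R) → Lr = 1.4 kPa.
C1: 1.3(11.4) + 0.8(2.3) + 0.3(1.4) = 17.08
C2: 1.35(11.4) + 1.6(1.0) + 0.75(1.4) = 18.04
C3: 1.4(11.4) + 1.7(1.4) = 18.34
Maximum is from combination 3.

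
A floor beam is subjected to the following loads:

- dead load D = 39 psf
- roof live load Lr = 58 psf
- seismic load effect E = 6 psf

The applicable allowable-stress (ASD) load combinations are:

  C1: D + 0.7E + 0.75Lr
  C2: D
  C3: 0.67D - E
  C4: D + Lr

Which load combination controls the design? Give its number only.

C1: 1.0(39) + 0.7(6) + 0.75(58) = 86.70
C2: 1.0(39) = 39.00
C3: 0.67(39) - 1.0(6) = 20.13
C4: 1.0(39) + 1.0(58) = 97.00
The largest value is 97.00 psf from combination 4.

Combination 4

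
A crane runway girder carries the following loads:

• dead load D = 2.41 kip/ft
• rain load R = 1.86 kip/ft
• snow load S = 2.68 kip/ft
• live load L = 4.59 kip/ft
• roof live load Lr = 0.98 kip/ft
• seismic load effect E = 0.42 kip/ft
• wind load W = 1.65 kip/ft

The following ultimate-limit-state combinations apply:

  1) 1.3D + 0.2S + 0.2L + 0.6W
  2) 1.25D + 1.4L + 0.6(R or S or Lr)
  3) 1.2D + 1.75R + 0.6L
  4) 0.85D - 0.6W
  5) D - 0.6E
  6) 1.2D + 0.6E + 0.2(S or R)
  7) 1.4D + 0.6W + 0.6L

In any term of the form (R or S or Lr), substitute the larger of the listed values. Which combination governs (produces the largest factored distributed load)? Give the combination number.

(R or S or Lr) → S = 2.68 kip/ft; (S or R) → S = 2.68 kip/ft.
1) 1.3(2.41) + 0.2(2.68) + 0.2(4.59) + 0.6(1.65) = 3.13 + 0.54 + 0.92 + 0.99 = 5.58
2) 1.25(2.41) + 1.4(4.59) + 0.6(2.68) = 3.01 + 6.43 + 1.61 = 11.05
3) 1.2(2.41) + 1.75(1.86) + 0.6(4.59) = 2.89 + 3.26 + 2.75 = 8.90
4) 0.85(2.41) - 0.6(1.65) = 2.05 - 0.99 = 1.06
5) 1.0(2.41) - 0.6(0.42) = 2.41 - 0.25 = 2.16
6) 1.2(2.41) + 0.6(0.42) + 0.2(2.68) = 2.89 + 0.25 + 0.54 = 3.68
7) 1.4(2.41) + 0.6(1.65) + 0.6(4.59) = 7.12
The largest value is 11.05 kip/ft from combination 2.

Combination 2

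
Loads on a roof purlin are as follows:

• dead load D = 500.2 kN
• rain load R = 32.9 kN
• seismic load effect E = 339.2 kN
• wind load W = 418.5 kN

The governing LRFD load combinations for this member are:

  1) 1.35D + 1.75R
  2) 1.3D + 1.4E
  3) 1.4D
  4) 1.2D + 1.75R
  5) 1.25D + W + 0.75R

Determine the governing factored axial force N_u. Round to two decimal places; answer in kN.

1125.14 kN

1) 1.35(500.2) + 1.75(32.9) = 675.27 + 57.58 = 732.85
2) 1.3(500.2) + 1.4(339.2) = 650.26 + 474.88 = 1125.14
3) 1.4(500.2) = 700.28
4) 1.2(500.2) + 1.75(32.9) = 600.24 + 57.58 = 657.82
5) 1.25(500.2) + 1.0(418.5) + 0.75(32.9) = 625.25 + 418.50 + 24.68 = 1068.43
The controlling combination is 2, giving 1125.14 kN.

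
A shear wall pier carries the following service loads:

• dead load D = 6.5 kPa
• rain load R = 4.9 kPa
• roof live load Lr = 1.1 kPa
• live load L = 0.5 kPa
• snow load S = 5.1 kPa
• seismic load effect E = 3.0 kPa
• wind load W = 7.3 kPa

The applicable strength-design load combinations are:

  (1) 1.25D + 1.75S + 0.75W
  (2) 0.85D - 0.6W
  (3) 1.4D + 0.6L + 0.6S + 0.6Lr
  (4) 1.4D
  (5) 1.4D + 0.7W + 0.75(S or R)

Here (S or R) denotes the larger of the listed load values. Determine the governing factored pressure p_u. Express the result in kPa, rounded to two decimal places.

22.53 kPa

(S or R) → S = 5.1 kPa.
(1) 1.25(6.5) + 1.75(5.1) + 0.75(7.3) = 22.53
(2) 0.85(6.5) - 0.6(7.3) = 1.15
(3) 1.4(6.5) + 0.6(0.5) + 0.6(5.1) + 0.6(1.1) = 13.12
(4) 1.4(6.5) = 9.10
(5) 1.4(6.5) + 0.7(7.3) + 0.75(5.1) = 18.04
The controlling combination is 1, giving 22.53 kPa.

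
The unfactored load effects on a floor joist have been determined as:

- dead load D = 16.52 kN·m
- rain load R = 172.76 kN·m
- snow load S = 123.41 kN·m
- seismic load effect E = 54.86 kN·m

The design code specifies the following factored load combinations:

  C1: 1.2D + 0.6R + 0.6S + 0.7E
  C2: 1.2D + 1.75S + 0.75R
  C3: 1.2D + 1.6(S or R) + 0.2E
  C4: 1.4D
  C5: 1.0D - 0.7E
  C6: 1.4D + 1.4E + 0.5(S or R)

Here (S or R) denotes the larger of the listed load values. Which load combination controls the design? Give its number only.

Combination 2

(S or R) → R = 172.76 kN·m.
C1: 1.2(16.52) + 0.6(172.76) + 0.6(123.41) + 0.7(54.86) = 19.82 + 103.66 + 74.05 + 38.40 = 235.93
C2: 1.2(16.52) + 1.75(123.41) + 0.75(172.76) = 19.82 + 215.97 + 129.57 = 365.36
C3: 1.2(16.52) + 1.6(172.76) + 0.2(54.86) = 19.82 + 276.42 + 10.97 = 307.21
C4: 1.4(16.52) = 23.13
C5: 1.0(16.52) - 0.7(54.86) = 16.52 - 38.40 = -21.88
C6: 1.4(16.52) + 1.4(54.86) + 0.5(172.76) = 23.13 + 76.80 + 86.38 = 186.31
The largest value is 365.36 kN·m from combination 2.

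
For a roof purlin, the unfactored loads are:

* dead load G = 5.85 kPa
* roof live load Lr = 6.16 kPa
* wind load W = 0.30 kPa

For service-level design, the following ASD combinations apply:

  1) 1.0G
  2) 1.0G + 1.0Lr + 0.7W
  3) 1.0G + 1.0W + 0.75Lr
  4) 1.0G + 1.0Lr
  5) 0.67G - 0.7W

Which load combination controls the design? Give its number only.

1) 1.0(5.85) = 5.85
2) 1.0(5.85) + 1.0(6.16) + 0.7(0.30) = 12.22
3) 1.0(5.85) + 1.0(0.30) + 0.75(6.16) = 10.77
4) 1.0(5.85) + 1.0(6.16) = 12.01
5) 0.67(5.85) - 0.7(0.30) = 3.71
The largest value is 12.22 kPa from combination 2.

Combination 2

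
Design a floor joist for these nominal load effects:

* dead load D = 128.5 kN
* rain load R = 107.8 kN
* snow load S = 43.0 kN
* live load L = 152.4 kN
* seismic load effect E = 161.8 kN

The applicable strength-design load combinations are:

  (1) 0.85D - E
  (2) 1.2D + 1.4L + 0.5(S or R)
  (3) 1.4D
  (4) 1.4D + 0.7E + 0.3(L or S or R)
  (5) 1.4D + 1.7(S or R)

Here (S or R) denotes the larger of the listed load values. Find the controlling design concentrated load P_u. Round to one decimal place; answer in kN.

(S or R) → R = 107.8 kN; (L or S or R) → L = 152.4 kN.
(1) 0.85(128.5) - 1.0(161.8) = 109.2 - 161.8 = -52.6
(2) 1.2(128.5) + 1.4(152.4) + 0.5(107.8) = 154.2 + 213.4 + 53.9 = 421.5
(3) 1.4(128.5) = 179.9
(4) 1.4(128.5) + 0.7(161.8) + 0.3(152.4) = 179.9 + 113.3 + 45.7 = 338.9
(5) 1.4(128.5) + 1.7(107.8) = 179.9 + 183.3 = 363.2
The controlling combination is 2, giving 421.5 kN.

421.5 kN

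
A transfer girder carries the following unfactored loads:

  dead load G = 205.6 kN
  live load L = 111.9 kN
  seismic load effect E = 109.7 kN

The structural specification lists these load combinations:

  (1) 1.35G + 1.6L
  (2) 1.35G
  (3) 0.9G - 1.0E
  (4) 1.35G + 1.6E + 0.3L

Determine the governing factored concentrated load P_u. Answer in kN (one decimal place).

486.7 kN

(1) 1.35(205.6) + 1.6(111.9) = 277.6 + 179.0 = 456.6
(2) 1.35(205.6) = 277.6
(3) 0.9(205.6) - 1.0(109.7) = 185.0 - 109.7 = 75.3
(4) 1.35(205.6) + 1.6(109.7) + 0.3(111.9) = 277.6 + 175.5 + 33.6 = 486.7
The controlling combination is 4, giving 486.7 kN.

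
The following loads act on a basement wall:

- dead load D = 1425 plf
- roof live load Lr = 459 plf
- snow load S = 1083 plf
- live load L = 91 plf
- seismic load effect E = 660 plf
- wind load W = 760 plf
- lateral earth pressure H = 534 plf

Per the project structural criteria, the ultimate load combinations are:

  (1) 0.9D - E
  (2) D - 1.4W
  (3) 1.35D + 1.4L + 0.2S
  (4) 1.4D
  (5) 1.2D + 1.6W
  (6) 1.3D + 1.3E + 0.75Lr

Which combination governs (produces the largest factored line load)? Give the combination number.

(1) 0.9(1425) - 1.0(660) = 622.50
(2) 1.0(1425) - 1.4(760) = 361.00
(3) 1.35(1425) + 1.4(91) + 0.2(1083) = 2267.75
(4) 1.4(1425) = 1995.00
(5) 1.2(1425) + 1.6(760) = 2926.00
(6) 1.3(1425) + 1.3(660) + 0.75(459) = 3054.75
The largest value is 3054.75 plf from combination 6.

Combination 6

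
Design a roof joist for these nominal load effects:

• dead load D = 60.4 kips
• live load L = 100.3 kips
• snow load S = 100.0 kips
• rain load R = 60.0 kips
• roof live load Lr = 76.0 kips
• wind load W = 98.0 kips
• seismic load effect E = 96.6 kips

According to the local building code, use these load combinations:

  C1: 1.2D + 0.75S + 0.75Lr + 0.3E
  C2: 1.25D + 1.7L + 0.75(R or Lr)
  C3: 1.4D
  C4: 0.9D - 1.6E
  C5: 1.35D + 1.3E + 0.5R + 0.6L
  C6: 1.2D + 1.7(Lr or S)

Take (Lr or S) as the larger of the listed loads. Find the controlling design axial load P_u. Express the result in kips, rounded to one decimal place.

303.0 kips

(R or Lr) → Lr = 76.0 kips; (Lr or S) → S = 100.0 kips.
C1: 1.2(60.4) + 0.75(100.0) + 0.75(76.0) + 0.3(96.6) = 72.5 + 75.0 + 57.0 + 29.0 = 233.5
C2: 1.25(60.4) + 1.7(100.3) + 0.75(76.0) = 75.5 + 170.5 + 57.0 = 303.0
C3: 1.4(60.4) = 84.6
C4: 0.9(60.4) - 1.6(96.6) = 54.4 - 154.6 = -100.2
C5: 1.35(60.4) + 1.3(96.6) + 0.5(60.0) + 0.6(100.3) = 81.5 + 125.6 + 30.0 + 60.2 = 297.3
C6: 1.2(60.4) + 1.7(100.0) = 72.5 + 170.0 = 242.5
Combination 2 governs: P_u = 303.0 kips.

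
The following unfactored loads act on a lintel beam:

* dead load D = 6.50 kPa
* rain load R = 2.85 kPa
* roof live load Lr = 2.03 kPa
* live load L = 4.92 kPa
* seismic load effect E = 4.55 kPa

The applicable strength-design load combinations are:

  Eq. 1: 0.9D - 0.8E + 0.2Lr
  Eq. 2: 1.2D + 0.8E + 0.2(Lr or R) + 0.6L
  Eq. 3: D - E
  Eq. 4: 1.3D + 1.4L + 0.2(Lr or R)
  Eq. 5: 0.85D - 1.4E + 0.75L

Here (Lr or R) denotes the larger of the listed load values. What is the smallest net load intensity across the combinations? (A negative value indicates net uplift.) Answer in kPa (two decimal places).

1.95 kPa

(Lr or R) → R = 2.85 kPa.
Eq. 1: 0.9(6.50) - 0.8(4.55) + 0.2(2.03) = 2.62
Eq. 2: 1.2(6.50) + 0.8(4.55) + 0.2(2.85) + 0.6(4.92) = 14.96
Eq. 3: 1.0(6.50) - 1.0(4.55) = 1.95
Eq. 4: 1.3(6.50) + 1.4(4.92) + 0.2(2.85) = 15.91
Eq. 5: 0.85(6.50) - 1.4(4.55) + 0.75(4.92) = 2.85
Combination 3 gives the minimum: 1.95 kPa.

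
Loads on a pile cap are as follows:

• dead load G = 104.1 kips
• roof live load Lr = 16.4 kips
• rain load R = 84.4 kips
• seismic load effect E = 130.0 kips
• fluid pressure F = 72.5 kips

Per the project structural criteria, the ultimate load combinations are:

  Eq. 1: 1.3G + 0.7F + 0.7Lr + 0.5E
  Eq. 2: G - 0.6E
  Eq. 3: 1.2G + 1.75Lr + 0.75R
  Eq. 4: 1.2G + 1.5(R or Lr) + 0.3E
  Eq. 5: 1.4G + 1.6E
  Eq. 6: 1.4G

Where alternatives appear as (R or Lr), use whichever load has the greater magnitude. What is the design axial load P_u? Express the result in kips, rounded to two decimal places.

(R or Lr) → R = 84.4 kips.
Eq. 1: 1.3(104.1) + 0.7(72.5) + 0.7(16.4) + 0.5(130.0) = 135.33 + 50.75 + 11.48 + 65.00 = 262.56
Eq. 2: 1.0(104.1) - 0.6(130.0) = 104.10 - 78.00 = 26.10
Eq. 3: 1.2(104.1) + 1.75(16.4) + 0.75(84.4) = 124.92 + 28.70 + 63.30 = 216.92
Eq. 4: 1.2(104.1) + 1.5(84.4) + 0.3(130.0) = 124.92 + 126.60 + 39.00 = 290.52
Eq. 5: 1.4(104.1) + 1.6(130.0) = 145.74 + 208.00 = 353.74
Eq. 6: 1.4(104.1) = 145.74
The controlling combination is 5, giving 353.74 kips.

353.74 kips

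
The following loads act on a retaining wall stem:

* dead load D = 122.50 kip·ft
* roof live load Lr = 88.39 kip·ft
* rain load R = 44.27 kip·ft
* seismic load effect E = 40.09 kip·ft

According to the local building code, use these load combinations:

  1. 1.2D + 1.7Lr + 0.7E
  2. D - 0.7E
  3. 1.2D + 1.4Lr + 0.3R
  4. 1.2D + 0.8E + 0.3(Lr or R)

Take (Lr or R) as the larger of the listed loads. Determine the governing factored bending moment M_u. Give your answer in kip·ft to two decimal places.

325.33 kip·ft

(Lr or R) → Lr = 88.39 kip·ft.
1. 1.2(122.50) + 1.7(88.39) + 0.7(40.09) = 325.33
2. 1.0(122.50) - 0.7(40.09) = 94.44
3. 1.2(122.50) + 1.4(88.39) + 0.3(44.27) = 284.03
4. 1.2(122.50) + 0.8(40.09) + 0.3(88.39) = 205.59
The controlling combination is 1, giving 325.33 kip·ft.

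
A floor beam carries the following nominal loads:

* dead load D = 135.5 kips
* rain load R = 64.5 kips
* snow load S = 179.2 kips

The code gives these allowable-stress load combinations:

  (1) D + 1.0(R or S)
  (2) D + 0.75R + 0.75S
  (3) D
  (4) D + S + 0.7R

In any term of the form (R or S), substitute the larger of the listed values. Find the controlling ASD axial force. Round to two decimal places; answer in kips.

359.85 kips

(R or S) → S = 179.2 kips.
(1) 1.0(135.5) + 1.0(179.2) = 135.50 + 179.20 = 314.70
(2) 1.0(135.5) + 0.75(64.5) + 0.75(179.2) = 135.50 + 48.38 + 134.40 = 318.28
(3) 1.0(135.5) = 135.50
(4) 1.0(135.5) + 1.0(179.2) + 0.7(64.5) = 135.50 + 179.20 + 45.15 = 359.85
Combination 4 governs: P = 359.85 kips.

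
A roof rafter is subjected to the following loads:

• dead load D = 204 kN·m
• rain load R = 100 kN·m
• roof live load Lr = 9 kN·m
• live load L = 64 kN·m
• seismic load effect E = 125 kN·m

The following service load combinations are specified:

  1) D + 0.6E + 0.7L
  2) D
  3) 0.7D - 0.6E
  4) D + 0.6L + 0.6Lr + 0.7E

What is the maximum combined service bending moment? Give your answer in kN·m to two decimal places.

335.30 kN·m

1) 1.0(204) + 0.6(125) + 0.7(64) = 204.00 + 75.00 + 44.80 = 323.80
2) 1.0(204) = 204.00
3) 0.7(204) - 0.6(125) = 142.80 - 75.00 = 67.80
4) 1.0(204) + 0.6(64) + 0.6(9) + 0.7(125) = 204.00 + 38.40 + 5.40 + 87.50 = 335.30
Combination 4 governs: M = 335.30 kN·m.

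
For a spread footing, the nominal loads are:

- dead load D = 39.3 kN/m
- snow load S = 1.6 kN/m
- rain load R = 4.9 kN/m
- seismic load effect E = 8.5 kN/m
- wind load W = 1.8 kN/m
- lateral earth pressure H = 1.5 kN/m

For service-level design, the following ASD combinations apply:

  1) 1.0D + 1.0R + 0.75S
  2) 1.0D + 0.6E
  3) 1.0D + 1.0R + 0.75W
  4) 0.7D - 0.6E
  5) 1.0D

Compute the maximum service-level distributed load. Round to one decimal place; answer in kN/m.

1) 1.0(39.3) + 1.0(4.9) + 0.75(1.6) = 39.3 + 4.9 + 1.2 = 45.4
2) 1.0(39.3) + 0.6(8.5) = 39.3 + 5.1 = 44.4
3) 1.0(39.3) + 1.0(4.9) + 0.75(1.8) = 39.3 + 4.9 + 1.4 = 45.6
4) 0.7(39.3) - 0.6(8.5) = 27.5 - 5.1 = 22.4
5) 1.0(39.3) = 39.3
Combination 3 governs: w = 45.6 kN/m.

45.6 kN/m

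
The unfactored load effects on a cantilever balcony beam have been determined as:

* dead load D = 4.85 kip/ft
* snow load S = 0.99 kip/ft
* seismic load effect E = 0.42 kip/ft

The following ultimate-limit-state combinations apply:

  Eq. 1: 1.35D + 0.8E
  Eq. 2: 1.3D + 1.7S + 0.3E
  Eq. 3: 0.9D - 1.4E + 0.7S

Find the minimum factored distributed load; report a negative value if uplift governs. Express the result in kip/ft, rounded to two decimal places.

Eq. 1: 1.35(4.85) + 0.8(0.42) = 6.88
Eq. 2: 1.3(4.85) + 1.7(0.99) + 0.3(0.42) = 8.11
Eq. 3: 0.9(4.85) - 1.4(0.42) + 0.7(0.99) = 4.37 - 0.59 + 0.69 = 4.47
Combination 3 gives the minimum: 4.47 kip/ft.

4.47 kip/ft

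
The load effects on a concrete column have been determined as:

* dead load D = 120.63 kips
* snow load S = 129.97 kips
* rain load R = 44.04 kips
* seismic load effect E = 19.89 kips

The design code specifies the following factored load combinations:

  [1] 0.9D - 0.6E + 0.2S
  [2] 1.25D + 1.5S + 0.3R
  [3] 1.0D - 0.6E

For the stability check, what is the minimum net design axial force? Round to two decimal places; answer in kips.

108.70 kips

[1] 0.9(120.63) - 0.6(19.89) + 0.2(129.97) = 108.57 - 11.93 + 25.99 = 122.63
[2] 1.25(120.63) + 1.5(129.97) + 0.3(44.04) = 358.95
[3] 1.0(120.63) - 0.6(19.89) = 120.63 - 11.93 = 108.70
Combination 3 gives the minimum: 108.70 kips.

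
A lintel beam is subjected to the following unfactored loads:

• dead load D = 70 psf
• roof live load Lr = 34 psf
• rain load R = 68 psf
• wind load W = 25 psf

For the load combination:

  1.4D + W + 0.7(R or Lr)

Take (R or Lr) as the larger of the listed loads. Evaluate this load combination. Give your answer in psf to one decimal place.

(R or Lr) → R = 68 psf.
1.4(70) + 1.0(25) + 0.7(68) = 98.0 + 25.0 + 47.6 = 170.6
q_u = 170.6 psf.

170.6 psf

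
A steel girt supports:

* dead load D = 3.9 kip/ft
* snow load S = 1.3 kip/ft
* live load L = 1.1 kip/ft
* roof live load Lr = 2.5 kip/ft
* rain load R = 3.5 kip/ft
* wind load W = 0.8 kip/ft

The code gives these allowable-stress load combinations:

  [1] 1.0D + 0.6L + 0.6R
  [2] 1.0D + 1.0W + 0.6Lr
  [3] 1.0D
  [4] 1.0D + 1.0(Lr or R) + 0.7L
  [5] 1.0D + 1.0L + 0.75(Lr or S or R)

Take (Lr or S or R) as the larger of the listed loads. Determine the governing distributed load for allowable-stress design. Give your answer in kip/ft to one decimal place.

(Lr or R) → R = 3.5 kip/ft; (Lr or S or R) → R = 3.5 kip/ft.
[1] 1.0(3.9) + 0.6(1.1) + 0.6(3.5) = 3.9 + 0.7 + 2.1 = 6.7
[2] 1.0(3.9) + 1.0(0.8) + 0.6(2.5) = 3.9 + 0.8 + 1.5 = 6.2
[3] 1.0(3.9) = 3.9
[4] 1.0(3.9) + 1.0(3.5) + 0.7(1.1) = 3.9 + 3.5 + 0.8 = 8.2
[5] 1.0(3.9) + 1.0(1.1) + 0.75(3.5) = 3.9 + 1.1 + 2.6 = 7.6
Maximum is from combination 4.

8.2 kip/ft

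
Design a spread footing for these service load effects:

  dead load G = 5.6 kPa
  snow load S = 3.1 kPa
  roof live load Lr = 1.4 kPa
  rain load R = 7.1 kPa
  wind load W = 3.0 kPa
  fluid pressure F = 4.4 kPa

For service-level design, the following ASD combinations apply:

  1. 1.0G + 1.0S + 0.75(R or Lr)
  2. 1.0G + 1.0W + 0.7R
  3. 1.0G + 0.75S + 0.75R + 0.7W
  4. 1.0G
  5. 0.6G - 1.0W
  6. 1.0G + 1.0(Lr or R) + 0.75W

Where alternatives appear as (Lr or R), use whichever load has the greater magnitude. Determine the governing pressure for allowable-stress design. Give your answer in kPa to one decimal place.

15.4 kPa

(R or Lr) → R = 7.1 kPa; (Lr or R) → R = 7.1 kPa.
1. 1.0(5.6) + 1.0(3.1) + 0.75(7.1) = 5.6 + 3.1 + 5.3 = 14.0
2. 1.0(5.6) + 1.0(3.0) + 0.7(7.1) = 5.6 + 3.0 + 5.0 = 13.6
3. 1.0(5.6) + 0.75(3.1) + 0.75(7.1) + 0.7(3.0) = 15.4
4. 1.0(5.6) = 5.6
5. 0.6(5.6) - 1.0(3.0) = 3.4 - 3.0 = 0.4
6. 1.0(5.6) + 1.0(7.1) + 0.75(3.0) = 5.6 + 7.1 + 2.3 = 15.0
The controlling combination is 3, giving 15.4 kPa.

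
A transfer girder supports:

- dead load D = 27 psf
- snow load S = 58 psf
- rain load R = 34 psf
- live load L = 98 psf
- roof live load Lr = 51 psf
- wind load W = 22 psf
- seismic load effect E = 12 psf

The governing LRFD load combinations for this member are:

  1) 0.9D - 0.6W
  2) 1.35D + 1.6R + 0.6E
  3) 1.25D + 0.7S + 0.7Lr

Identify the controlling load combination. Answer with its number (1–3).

1) 0.9(27) - 0.6(22) = 11.10
2) 1.35(27) + 1.6(34) + 0.6(12) = 98.05
3) 1.25(27) + 0.7(58) + 0.7(51) = 110.05
The largest value is 110.05 psf from combination 3.

Combination 3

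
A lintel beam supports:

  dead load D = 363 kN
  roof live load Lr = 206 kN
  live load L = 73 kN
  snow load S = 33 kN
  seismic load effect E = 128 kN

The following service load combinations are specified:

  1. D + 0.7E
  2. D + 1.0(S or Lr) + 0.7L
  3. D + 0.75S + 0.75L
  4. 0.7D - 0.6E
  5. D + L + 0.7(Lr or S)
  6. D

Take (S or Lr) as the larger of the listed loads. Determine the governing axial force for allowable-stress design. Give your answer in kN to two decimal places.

620.10 kN

(S or Lr) → Lr = 206 kN; (Lr or S) → Lr = 206 kN.
1. 1.0(363) + 0.7(128) = 363.00 + 89.60 = 452.60
2. 1.0(363) + 1.0(206) + 0.7(73) = 363.00 + 206.00 + 51.10 = 620.10
3. 1.0(363) + 0.75(33) + 0.75(73) = 363.00 + 24.75 + 54.75 = 442.50
4. 0.7(363) - 0.6(128) = 254.10 - 76.80 = 177.30
5. 1.0(363) + 1.0(73) + 0.7(206) = 363.00 + 73.00 + 144.20 = 580.20
6. 1.0(363) = 363.00
Maximum is from combination 2.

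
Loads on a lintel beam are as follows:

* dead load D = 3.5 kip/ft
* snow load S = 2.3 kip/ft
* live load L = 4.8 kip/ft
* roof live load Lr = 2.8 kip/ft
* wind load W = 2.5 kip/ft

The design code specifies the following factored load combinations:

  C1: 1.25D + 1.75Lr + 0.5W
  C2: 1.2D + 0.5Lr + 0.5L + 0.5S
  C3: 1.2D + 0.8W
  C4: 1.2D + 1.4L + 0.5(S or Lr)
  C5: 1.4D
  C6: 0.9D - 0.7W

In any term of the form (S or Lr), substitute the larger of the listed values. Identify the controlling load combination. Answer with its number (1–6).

(S or Lr) → Lr = 2.8 kip/ft.
C1: 1.25(3.5) + 1.75(2.8) + 0.5(2.5) = 10.5
C2: 1.2(3.5) + 0.5(2.8) + 0.5(4.8) + 0.5(2.3) = 4.2 + 1.4 + 2.4 + 1.2 = 9.2
C3: 1.2(3.5) + 0.8(2.5) = 4.2 + 2.0 = 6.2
C4: 1.2(3.5) + 1.4(4.8) + 0.5(2.8) = 4.2 + 6.7 + 1.4 = 12.3
C5: 1.4(3.5) = 4.9
C6: 0.9(3.5) - 0.7(2.5) = 3.2 - 1.8 = 1.4
The largest value is 12.3 kip/ft from combination 4.

Combination 4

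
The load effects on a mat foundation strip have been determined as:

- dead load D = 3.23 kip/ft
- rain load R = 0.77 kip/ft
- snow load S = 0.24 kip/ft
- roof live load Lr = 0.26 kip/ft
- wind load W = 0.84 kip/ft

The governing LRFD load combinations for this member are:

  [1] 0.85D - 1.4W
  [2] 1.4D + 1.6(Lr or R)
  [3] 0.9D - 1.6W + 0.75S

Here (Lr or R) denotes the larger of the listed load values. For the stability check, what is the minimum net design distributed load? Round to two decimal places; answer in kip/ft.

(Lr or R) → R = 0.77 kip/ft.
[1] 0.85(3.23) - 1.4(0.84) = 2.75 - 1.18 = 1.57
[2] 1.4(3.23) + 1.6(0.77) = 4.52 + 1.23 = 5.75
[3] 0.9(3.23) - 1.6(0.84) + 0.75(0.24) = 1.74
Combination 1 gives the minimum: 1.57 kip/ft.

1.57 kip/ft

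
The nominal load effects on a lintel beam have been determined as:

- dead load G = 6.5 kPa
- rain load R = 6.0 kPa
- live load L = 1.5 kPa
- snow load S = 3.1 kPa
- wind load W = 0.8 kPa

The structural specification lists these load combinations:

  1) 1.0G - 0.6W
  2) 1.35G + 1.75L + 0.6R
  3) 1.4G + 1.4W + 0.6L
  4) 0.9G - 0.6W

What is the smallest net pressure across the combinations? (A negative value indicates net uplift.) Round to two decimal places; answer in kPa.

5.37 kPa

1) 1.0(6.5) - 0.6(0.8) = 6.50 - 0.48 = 6.02
2) 1.35(6.5) + 1.75(1.5) + 0.6(6.0) = 15.00
3) 1.4(6.5) + 1.4(0.8) + 0.6(1.5) = 9.10 + 1.12 + 0.90 = 11.12
4) 0.9(6.5) - 0.6(0.8) = 5.85 - 0.48 = 5.37
Combination 4 gives the minimum: 5.37 kPa.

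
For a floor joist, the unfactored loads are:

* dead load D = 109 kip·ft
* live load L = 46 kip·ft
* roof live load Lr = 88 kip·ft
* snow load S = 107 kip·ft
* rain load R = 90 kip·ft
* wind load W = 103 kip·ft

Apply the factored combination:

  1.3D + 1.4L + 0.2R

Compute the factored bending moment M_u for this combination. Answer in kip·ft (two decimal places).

224.10 kip·ft

1.3(109) + 1.4(46) + 0.2(90) = 224.10
M_u = 224.10 kip·ft.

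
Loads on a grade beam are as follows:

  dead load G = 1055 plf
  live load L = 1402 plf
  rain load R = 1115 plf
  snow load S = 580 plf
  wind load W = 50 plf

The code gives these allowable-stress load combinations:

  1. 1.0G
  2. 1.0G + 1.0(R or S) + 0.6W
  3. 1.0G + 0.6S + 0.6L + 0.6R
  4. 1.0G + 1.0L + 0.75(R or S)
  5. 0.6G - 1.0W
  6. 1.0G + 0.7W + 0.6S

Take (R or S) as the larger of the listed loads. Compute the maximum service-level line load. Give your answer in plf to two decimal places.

(R or S) → R = 1115 plf.
1. 1.0(1055) = 1055.00
2. 1.0(1055) + 1.0(1115) + 0.6(50) = 1055.00 + 1115.00 + 30.00 = 2200.00
3. 1.0(1055) + 0.6(580) + 0.6(1402) + 0.6(1115) = 1055.00 + 348.00 + 841.20 + 669.00 = 2913.20
4. 1.0(1055) + 1.0(1402) + 0.75(1115) = 1055.00 + 1402.00 + 836.25 = 3293.25
5. 0.6(1055) - 1.0(50) = 633.00 - 50.00 = 583.00
6. 1.0(1055) + 0.7(50) + 0.6(580) = 1055.00 + 35.00 + 348.00 = 1438.00
The controlling combination is 4, giving 3293.25 plf.

3293.25 plf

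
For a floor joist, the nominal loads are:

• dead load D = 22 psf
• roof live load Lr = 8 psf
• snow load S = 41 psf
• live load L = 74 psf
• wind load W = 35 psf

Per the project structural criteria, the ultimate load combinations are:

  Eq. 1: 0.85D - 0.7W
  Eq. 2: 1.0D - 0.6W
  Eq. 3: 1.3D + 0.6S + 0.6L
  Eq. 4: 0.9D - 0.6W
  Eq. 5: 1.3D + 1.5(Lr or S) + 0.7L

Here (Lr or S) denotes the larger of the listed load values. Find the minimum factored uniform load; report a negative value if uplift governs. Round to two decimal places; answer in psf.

(Lr or S) → S = 41 psf.
Eq. 1: 0.85(22) - 0.7(35) = 18.70 - 24.50 = -5.80
Eq. 2: 1.0(22) - 0.6(35) = 22.00 - 21.00 = 1.00
Eq. 3: 1.3(22) + 0.6(41) + 0.6(74) = 28.60 + 24.60 + 44.40 = 97.60
Eq. 4: 0.9(22) - 0.6(35) = 19.80 - 21.00 = -1.20
Eq. 5: 1.3(22) + 1.5(41) + 0.7(74) = 28.60 + 61.50 + 51.80 = 141.90
Combination 1 gives the minimum: -5.80 psf.

-5.80 psf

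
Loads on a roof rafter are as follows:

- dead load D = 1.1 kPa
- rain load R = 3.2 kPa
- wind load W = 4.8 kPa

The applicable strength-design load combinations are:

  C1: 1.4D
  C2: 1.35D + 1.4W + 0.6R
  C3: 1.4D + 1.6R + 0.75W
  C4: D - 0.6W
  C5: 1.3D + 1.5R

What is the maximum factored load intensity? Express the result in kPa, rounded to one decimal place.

C1: 1.4(1.1) = 1.5
C2: 1.35(1.1) + 1.4(4.8) + 0.6(3.2) = 1.5 + 6.7 + 1.9 = 10.1
C3: 1.4(1.1) + 1.6(3.2) + 0.75(4.8) = 10.3
C4: 1.0(1.1) - 0.6(4.8) = 1.1 - 2.9 = -1.8
C5: 1.3(1.1) + 1.5(3.2) = 1.4 + 4.8 = 6.2
Maximum is from combination 3.

10.3 kPa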